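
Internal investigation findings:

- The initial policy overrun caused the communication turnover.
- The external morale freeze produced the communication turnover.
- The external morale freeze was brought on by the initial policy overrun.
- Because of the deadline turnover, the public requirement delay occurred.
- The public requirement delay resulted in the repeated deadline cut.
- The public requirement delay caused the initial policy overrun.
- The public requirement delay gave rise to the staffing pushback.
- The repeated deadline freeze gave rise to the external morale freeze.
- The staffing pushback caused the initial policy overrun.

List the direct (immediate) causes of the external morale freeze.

Upstream contributors include the deadline turnover, the public requirement delay, the staffing pushback, but only the initial policy overrun, the repeated deadline freeze feed directly into the external morale freeze.

the initial policy overrun, the repeated deadline freeze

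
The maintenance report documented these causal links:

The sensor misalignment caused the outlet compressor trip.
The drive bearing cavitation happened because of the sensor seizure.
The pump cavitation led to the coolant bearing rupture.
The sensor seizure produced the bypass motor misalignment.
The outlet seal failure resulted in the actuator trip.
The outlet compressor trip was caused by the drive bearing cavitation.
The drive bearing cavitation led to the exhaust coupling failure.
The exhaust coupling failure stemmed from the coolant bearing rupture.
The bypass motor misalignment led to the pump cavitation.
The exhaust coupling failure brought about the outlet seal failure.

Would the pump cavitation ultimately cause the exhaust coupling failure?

There is a causal chain: the pump cavitation → the coolant bearing rupture → the exhaust coupling failure.

Yes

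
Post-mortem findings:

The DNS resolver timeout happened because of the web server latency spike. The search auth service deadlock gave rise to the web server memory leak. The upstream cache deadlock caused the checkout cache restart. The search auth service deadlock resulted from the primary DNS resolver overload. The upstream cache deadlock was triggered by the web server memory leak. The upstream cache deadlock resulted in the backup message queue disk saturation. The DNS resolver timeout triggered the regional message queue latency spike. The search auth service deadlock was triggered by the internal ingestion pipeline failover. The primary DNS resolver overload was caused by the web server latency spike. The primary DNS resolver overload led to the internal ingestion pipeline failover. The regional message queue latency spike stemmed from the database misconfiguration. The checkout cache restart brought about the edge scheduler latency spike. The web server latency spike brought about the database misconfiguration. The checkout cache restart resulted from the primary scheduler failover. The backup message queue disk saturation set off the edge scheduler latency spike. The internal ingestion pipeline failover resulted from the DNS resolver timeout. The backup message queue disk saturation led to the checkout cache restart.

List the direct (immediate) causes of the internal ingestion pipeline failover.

Upstream contributors include the web server latency spike, but only the DNS resolver timeout, the primary DNS resolver overload feed directly into the internal ingestion pipeline failover.

the DNS resolver timeout, the primary DNS resolver overload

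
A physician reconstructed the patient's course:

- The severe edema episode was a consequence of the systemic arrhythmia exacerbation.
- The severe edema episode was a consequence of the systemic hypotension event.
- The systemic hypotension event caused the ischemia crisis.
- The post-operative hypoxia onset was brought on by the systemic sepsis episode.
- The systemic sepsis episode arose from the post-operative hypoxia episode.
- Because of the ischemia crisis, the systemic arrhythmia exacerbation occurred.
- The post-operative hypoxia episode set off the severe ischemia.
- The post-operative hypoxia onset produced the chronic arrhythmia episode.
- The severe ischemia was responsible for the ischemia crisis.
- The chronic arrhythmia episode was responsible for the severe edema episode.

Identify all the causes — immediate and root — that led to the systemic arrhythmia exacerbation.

the ischemia crisis, the post-operative hypoxia episode, the severe ischemia, the systemic hypotension event

Immediate cause of the systemic arrhythmia exacerbation: the ischemia crisis.
Further upstream: the post-operative hypoxia episode, the systemic hypotension event, the severe ischemia.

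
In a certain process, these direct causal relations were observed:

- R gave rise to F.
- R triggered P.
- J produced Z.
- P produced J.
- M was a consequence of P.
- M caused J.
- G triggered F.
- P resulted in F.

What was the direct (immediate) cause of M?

Upstream contributors include R, but only P feeds directly into M.

P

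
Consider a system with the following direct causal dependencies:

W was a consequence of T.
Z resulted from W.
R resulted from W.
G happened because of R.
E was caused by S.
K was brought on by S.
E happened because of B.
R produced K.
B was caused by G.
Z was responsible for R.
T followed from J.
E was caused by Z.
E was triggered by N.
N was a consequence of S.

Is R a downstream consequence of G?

G leads to B, E; R is not among them.

No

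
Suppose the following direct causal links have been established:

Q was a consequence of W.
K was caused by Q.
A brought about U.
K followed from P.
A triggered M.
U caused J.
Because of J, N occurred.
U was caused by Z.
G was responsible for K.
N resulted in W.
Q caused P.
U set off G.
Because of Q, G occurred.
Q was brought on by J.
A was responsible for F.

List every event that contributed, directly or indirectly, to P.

A, J, N, Q, U, W, Z

Immediate cause of P: Q.
Further upstream: A, U, J, N, W, Z.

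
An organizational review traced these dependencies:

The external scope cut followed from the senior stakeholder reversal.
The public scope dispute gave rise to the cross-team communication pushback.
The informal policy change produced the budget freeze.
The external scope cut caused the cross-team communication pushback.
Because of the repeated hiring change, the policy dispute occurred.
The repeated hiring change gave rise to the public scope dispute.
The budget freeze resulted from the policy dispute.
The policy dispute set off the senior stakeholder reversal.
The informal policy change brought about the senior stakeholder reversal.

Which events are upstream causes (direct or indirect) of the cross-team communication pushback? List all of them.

Immediate causes of the cross-team communication pushback: the external scope cut, the public scope dispute.
Further upstream: the informal policy change, the repeated hiring change, the policy dispute, the senior stakeholder reversal.

the external scope cut, the informal policy change, the policy dispute, the public scope dispute, the repeated hiring change, the senior stakeholder reversal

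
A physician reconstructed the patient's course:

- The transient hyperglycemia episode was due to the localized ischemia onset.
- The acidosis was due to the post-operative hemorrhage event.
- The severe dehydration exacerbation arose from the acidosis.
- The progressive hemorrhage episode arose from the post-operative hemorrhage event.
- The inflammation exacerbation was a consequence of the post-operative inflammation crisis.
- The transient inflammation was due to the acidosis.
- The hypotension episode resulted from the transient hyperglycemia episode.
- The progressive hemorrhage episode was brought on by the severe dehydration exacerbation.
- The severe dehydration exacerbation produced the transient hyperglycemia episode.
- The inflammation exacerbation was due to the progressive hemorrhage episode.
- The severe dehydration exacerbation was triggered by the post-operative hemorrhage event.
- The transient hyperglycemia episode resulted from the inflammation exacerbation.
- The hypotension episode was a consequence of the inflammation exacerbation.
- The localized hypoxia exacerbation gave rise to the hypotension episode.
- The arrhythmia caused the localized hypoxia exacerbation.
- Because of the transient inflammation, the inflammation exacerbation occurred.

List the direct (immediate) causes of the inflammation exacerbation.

the post-operative inflammation crisis, the progressive hemorrhage episode, the transient inflammation

Upstream contributors include the post-operative hemorrhage event, the acidosis, the severe dehydration exacerbation, but only the post-operative inflammation crisis, the progressive hemorrhage episode, the transient inflammation feed directly into the inflammation exacerbation.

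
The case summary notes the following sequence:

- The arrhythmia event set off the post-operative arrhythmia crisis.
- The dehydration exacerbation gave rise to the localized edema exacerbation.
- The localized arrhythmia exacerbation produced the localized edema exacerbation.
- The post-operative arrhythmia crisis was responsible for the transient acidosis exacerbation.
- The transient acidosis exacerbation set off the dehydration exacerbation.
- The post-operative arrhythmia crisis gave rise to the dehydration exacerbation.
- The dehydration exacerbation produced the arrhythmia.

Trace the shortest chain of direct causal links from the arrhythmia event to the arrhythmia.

the arrhythmia event → the post-operative arrhythmia crisis → the dehydration exacerbation → the arrhythmia

the arrhythmia event → the post-operative arrhythmia crisis
the post-operative arrhythmia crisis → the dehydration exacerbation
the dehydration exacerbation → the arrhythmia
Length: 3 steps.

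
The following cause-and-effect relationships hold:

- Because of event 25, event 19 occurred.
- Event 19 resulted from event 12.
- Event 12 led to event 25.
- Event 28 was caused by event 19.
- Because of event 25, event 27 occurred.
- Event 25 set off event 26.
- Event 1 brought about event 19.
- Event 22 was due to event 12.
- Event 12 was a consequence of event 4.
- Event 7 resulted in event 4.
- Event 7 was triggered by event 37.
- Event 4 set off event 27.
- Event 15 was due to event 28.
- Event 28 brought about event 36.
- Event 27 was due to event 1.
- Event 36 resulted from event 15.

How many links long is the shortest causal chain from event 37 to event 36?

Shortest chain: event 37 → event 7 → event 4 → event 12 → event 19 → event 28 → event 36.

6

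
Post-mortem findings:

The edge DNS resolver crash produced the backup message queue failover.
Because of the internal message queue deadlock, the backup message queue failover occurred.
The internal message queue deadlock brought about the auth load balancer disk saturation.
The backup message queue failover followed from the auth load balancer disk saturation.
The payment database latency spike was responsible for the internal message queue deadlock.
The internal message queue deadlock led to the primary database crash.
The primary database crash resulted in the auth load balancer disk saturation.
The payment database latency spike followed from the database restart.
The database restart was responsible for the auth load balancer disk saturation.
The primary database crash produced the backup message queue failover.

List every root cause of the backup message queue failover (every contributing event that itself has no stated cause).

the database restart, the edge DNS resolver crash

Tracing upstream from the backup message queue failover: the backup message queue failover ← the auth load balancer disk saturation ← the database restart.
A separate upstream branch: the backup message queue failover ← the edge DNS resolver crash.
Each of those chain origins has no stated cause.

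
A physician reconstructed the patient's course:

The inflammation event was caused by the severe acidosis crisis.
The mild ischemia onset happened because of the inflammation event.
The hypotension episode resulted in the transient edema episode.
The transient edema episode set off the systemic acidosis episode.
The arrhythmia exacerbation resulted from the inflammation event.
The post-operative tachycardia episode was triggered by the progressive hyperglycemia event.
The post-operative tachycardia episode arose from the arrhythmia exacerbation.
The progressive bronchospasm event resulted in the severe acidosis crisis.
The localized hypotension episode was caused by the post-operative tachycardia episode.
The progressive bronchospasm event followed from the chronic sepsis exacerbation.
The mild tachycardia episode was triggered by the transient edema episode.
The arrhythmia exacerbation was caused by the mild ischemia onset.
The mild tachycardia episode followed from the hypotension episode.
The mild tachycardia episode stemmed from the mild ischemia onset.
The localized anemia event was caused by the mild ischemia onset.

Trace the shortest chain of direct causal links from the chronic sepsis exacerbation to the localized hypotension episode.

the chronic sepsis exacerbation → the progressive bronchospasm event → the severe acidosis crisis → the inflammation event → the arrhythmia exacerbation → the post-operative tachycardia episode → the localized hypotension episode

the chronic sepsis exacerbation → the progressive bronchospasm event
the progressive bronchospasm event → the severe acidosis crisis
the severe acidosis crisis → the inflammation event
the inflammation event → the arrhythmia exacerbation
the arrhythmia exacerbation → the post-operative tachycardia episode
the post-operative tachycardia episode → the localized hypotension episode
Length: 6 steps.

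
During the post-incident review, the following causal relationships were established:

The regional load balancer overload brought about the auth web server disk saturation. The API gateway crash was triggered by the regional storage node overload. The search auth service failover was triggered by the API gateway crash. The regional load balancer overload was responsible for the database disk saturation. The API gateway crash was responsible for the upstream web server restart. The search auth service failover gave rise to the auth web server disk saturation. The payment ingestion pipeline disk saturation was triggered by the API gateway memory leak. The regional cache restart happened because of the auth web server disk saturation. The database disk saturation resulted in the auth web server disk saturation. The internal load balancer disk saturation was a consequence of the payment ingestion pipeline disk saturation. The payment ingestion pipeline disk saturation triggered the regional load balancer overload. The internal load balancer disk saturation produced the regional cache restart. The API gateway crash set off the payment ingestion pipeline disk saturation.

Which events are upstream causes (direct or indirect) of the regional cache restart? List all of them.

the API gateway crash, the API gateway memory leak, the auth web server disk saturation, the database disk saturation, the internal load balancer disk saturation, the payment ingestion pipeline disk saturation, the regional load balancer overload, the regional storage node overload, the search auth service failover

Immediate causes of the regional cache restart: the internal load balancer disk saturation, the auth web server disk saturation.
Further upstream: the regional storage node overload, the API gateway crash, the payment ingestion pipeline disk saturation, the regional load balancer overload, the database disk saturation, the search auth service failover, the API gateway memory leak.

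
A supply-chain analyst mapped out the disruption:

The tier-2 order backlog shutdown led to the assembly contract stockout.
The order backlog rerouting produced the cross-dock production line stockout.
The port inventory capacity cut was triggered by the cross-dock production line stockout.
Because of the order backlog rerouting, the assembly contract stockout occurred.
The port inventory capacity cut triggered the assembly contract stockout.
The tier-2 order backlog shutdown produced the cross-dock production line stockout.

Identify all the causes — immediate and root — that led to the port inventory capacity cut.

Immediate cause of the port inventory capacity cut: the cross-dock production line stockout.
Further upstream: the order backlog rerouting, the tier-2 order backlog shutdown.

the cross-dock production line stockout, the order backlog rerouting, the tier-2 order backlog shutdown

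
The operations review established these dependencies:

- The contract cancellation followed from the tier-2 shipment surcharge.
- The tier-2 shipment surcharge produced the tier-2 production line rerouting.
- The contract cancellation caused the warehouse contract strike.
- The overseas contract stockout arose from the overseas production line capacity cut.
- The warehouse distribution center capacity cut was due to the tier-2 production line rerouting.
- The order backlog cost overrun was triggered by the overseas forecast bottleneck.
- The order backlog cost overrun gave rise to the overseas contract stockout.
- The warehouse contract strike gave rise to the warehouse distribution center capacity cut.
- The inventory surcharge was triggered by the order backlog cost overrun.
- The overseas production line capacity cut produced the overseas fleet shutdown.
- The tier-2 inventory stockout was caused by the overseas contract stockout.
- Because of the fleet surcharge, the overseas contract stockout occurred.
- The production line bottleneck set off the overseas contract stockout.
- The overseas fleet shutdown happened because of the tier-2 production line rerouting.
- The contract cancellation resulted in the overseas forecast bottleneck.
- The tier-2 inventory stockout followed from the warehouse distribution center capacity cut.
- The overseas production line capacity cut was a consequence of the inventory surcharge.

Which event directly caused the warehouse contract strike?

the contract cancellation

Upstream contributors include the tier-2 shipment surcharge, but only the contract cancellation feeds directly into the warehouse contract strike.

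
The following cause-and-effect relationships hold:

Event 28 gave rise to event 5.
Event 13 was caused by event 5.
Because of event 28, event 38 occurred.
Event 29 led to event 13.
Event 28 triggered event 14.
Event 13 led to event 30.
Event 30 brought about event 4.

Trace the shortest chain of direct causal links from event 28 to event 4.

event 28 → event 5
event 5 → event 13
event 13 → event 30
event 30 → event 4
Length: 4 steps.

event 28 → event 5 → event 13 → event 30 → event 4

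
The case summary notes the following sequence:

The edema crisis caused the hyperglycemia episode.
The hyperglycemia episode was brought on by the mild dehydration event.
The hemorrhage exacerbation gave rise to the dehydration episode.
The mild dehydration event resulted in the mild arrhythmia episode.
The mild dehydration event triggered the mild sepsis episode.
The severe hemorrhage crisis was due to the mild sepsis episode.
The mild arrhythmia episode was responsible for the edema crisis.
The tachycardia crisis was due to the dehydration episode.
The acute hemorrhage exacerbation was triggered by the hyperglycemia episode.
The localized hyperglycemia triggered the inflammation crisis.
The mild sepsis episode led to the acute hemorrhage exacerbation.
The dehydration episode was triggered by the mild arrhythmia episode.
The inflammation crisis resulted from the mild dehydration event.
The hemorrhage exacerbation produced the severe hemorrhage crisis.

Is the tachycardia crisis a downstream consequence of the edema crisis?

The edema crisis leads to the hyperglycemia episode, the acute hemorrhage exacerbation; the tachycardia crisis is not among them.

No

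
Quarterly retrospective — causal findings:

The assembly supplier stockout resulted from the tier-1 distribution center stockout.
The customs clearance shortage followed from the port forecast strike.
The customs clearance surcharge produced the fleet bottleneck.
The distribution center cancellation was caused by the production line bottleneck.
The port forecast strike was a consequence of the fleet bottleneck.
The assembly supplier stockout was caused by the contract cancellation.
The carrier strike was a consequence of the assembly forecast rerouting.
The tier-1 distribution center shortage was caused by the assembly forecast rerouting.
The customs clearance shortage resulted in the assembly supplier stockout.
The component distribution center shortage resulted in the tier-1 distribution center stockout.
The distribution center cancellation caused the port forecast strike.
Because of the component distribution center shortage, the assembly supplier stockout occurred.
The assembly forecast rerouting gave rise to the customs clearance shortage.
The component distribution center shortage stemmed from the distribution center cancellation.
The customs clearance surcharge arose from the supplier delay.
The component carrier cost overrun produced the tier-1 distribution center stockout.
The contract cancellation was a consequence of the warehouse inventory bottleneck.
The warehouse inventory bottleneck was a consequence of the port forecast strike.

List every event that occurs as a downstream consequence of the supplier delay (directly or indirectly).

the assembly supplier stockout, the contract cancellation, the customs clearance shortage, the customs clearance surcharge, the fleet bottleneck, the port forecast strike, the warehouse inventory bottleneck

Direct effects: the customs clearance surcharge.
2 steps out: the fleet bottleneck.
3 steps out: the port forecast strike.
4 steps out: the warehouse inventory bottleneck, the customs clearance shortage.
5 steps out: the contract cancellation, the assembly supplier stockout.
Not reachable from it: the assembly forecast rerouting, the tier-1 distribution center shortage, the production line bottleneck, the distribution center cancellation, the carrier strike, the component carrier cost overrun, the component distribution center shortage, the tier-1 distribution center stockout.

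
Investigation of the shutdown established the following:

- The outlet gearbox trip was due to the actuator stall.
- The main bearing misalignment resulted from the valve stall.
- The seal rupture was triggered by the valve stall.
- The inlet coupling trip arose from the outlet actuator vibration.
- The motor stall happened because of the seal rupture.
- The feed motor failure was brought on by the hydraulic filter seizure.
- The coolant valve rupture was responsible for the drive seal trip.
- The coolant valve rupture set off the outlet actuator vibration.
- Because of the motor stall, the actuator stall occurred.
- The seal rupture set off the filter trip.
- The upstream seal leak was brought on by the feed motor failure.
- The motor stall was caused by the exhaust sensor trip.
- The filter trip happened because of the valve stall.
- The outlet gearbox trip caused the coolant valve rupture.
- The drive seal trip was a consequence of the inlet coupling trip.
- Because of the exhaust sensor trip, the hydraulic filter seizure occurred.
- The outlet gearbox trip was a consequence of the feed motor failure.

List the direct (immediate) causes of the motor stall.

Upstream contributors include the valve stall, but only the exhaust sensor trip, the seal rupture feed directly into the motor stall.

the exhaust sensor trip, the seal rupture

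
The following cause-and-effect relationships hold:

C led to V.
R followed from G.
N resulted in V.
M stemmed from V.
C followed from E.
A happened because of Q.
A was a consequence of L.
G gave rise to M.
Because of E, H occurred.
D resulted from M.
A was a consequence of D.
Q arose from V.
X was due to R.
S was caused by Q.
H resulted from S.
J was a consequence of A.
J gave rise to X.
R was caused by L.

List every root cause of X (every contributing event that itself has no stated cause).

E, G, L, N

Tracing upstream from X: X ← J ← A ← Q ← V ← N.
A separate upstream branch: X ← J ← A ← Q ← V ← C ← E.
A separate upstream branch: X ← R ← G.
A separate upstream branch: X ← R ← L.
Each of those chain origins has no stated cause.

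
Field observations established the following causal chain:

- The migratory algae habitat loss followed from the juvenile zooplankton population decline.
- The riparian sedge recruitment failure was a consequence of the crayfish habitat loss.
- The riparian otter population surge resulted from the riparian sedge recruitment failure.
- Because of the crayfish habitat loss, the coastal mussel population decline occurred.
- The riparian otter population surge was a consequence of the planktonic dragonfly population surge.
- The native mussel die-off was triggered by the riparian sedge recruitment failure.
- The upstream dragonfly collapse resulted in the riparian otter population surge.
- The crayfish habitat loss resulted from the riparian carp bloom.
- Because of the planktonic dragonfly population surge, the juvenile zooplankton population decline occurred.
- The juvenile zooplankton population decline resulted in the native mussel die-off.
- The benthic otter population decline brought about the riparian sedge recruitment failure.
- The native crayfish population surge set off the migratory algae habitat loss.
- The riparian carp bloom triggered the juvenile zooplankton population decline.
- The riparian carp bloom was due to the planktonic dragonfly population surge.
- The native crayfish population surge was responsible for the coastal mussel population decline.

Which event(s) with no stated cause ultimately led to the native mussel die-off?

the benthic otter population decline, the planktonic dragonfly population surge

Tracing upstream from the native mussel die-off: the native mussel die-off ← the juvenile zooplankton population decline ← the planktonic dragonfly population surge.
A separate upstream branch: the native mussel die-off ← the riparian sedge recruitment failure ← the benthic otter population decline.
Each of those chain origins has no stated cause.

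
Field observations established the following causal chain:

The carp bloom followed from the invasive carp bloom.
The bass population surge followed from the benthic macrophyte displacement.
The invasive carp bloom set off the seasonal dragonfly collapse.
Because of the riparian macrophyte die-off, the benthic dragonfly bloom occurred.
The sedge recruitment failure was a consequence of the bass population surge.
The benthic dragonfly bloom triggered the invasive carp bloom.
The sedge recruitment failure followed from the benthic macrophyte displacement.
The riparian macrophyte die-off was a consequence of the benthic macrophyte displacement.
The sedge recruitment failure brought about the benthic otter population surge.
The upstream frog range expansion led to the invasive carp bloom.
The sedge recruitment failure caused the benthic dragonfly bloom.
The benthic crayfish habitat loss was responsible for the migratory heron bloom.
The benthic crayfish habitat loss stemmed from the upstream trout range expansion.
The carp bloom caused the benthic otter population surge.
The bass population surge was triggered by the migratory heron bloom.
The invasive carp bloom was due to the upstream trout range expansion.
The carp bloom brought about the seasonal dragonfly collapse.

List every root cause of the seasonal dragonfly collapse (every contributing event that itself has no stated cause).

Tracing upstream from the seasonal dragonfly collapse: the seasonal dragonfly collapse ← the invasive carp bloom ← the upstream trout range expansion.
A separate upstream branch: the seasonal dragonfly collapse ← the invasive carp bloom ← the benthic dragonfly bloom ← the riparian macrophyte die-off ← the benthic macrophyte displacement.
A separate upstream branch: the seasonal dragonfly collapse ← the invasive carp bloom ← the upstream frog range expansion.
Each of those chain origins has no stated cause.

the benthic macrophyte displacement, the upstream frog range expansion, the upstream trout range expansion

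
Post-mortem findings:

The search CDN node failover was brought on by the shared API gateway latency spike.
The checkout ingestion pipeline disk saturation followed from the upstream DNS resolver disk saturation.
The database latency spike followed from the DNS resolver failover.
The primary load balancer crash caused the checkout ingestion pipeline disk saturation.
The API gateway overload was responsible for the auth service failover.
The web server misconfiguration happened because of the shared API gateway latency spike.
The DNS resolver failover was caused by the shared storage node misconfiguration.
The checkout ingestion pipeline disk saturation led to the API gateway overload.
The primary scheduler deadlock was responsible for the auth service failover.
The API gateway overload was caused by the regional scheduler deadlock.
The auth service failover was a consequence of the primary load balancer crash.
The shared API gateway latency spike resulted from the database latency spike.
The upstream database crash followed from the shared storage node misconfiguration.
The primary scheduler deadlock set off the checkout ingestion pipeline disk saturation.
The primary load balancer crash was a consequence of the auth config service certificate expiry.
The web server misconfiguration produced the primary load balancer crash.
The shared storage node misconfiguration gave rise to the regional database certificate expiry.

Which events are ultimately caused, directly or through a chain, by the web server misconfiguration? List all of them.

the API gateway overload, the auth service failover, the checkout ingestion pipeline disk saturation, the primary load balancer crash

Direct effects: the primary load balancer crash.
2 steps out: the checkout ingestion pipeline disk saturation, the auth service failover.
3 steps out: the API gateway overload.
Not reachable from it: the shared storage node misconfiguration, the DNS resolver failover, the regional database certificate expiry, the database latency spike, the auth config service certificate expiry, the upstream database crash, the upstream DNS resolver disk saturation, the shared API gateway latency spike, the search CDN node failover, the primary scheduler deadlock, the regional scheduler deadlock.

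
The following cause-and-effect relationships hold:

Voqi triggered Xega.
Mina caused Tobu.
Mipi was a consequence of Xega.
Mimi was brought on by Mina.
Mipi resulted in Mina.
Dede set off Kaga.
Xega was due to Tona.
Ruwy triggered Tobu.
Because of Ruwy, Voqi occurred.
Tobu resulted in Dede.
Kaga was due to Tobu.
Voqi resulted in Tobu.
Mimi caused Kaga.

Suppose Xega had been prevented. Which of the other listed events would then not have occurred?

Downstream of Xega: Mipi, Mina, Tobu, Dede, Mimi, Kaga.
Of those, still caused via another path: Tobu, Dede, Kaga.
The remainder have no surviving cause.

Mimi, Mina, Mipi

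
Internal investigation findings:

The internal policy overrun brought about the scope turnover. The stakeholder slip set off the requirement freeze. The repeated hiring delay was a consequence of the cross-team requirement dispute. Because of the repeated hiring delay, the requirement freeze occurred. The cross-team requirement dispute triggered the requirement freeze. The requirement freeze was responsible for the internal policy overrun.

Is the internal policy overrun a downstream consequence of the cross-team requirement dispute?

There is a causal chain: the cross-team requirement dispute → the requirement freeze → the internal policy overrun.

Yes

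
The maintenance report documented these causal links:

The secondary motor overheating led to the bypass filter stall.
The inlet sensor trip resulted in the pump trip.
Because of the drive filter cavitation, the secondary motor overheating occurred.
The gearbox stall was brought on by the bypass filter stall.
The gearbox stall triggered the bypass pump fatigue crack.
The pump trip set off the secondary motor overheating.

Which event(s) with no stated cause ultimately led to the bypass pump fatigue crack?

Tracing upstream from the bypass pump fatigue crack: the bypass pump fatigue crack ← the gearbox stall ← the bypass filter stall ← the secondary motor overheating ← the pump trip ← the inlet sensor trip.
A separate upstream branch: the bypass pump fatigue crack ← the gearbox stall ← the bypass filter stall ← the secondary motor overheating ← the drive filter cavitation.
Each of those chain origins has no stated cause.

the drive filter cavitation, the inlet sensor trip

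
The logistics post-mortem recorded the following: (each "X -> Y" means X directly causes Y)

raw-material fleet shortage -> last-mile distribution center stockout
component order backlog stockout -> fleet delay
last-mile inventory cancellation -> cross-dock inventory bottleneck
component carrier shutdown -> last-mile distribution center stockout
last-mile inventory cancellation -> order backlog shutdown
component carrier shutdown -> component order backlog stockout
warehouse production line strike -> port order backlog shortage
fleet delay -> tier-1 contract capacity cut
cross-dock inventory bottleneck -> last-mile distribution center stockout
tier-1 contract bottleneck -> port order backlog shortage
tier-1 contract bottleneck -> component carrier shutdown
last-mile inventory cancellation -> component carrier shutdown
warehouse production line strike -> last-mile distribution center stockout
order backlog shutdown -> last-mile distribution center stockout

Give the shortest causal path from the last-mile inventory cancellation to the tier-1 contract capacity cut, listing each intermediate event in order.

the last-mile inventory cancellation → the component carrier shutdown
the component carrier shutdown → the component order backlog stockout
the component order backlog stockout → the fleet delay
the fleet delay → the tier-1 contract capacity cut
Length: 4 steps.

the last-mile inventory cancellation → the component carrier shutdown → the component order backlog stockout → the fleet delay → the tier-1 contract capacity cut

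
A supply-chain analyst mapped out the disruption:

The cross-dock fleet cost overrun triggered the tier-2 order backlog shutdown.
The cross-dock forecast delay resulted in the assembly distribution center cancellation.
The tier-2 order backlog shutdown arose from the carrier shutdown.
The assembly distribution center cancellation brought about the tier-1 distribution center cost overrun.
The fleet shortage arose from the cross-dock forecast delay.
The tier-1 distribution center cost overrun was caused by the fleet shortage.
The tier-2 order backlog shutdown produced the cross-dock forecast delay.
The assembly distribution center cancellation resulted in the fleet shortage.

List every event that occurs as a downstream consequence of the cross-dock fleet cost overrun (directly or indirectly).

Direct effects: the tier-2 order backlog shutdown.
2 steps out: the cross-dock forecast delay.
3 steps out: the assembly distribution center cancellation, the fleet shortage.
4 steps out: the tier-1 distribution center cost overrun.
Not reachable from it: the carrier shutdown.

the assembly distribution center cancellation, the cross-dock forecast delay, the fleet shortage, the tier-1 distribution center cost overrun, the tier-2 order backlog shutdown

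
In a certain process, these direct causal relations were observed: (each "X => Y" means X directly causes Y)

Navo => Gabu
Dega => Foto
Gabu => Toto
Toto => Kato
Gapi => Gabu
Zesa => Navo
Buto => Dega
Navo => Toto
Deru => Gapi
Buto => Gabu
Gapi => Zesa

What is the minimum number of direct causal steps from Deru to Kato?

Shortest chain: Deru → Gapi → Gabu → Toto → Kato.

4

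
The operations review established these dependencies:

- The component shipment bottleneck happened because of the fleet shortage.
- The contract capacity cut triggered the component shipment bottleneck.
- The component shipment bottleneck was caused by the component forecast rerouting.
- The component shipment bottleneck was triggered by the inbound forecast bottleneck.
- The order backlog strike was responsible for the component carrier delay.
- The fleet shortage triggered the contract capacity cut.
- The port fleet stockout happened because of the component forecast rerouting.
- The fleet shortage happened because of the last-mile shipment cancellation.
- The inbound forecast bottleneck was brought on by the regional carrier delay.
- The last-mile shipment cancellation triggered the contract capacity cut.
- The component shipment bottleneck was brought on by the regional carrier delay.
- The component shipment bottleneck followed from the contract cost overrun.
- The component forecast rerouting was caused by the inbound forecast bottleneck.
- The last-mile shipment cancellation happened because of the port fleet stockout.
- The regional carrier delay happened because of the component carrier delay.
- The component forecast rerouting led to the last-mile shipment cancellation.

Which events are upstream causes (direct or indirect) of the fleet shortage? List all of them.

Immediate cause of the fleet shortage: the last-mile shipment cancellation.
Further upstream: the order backlog strike, the component carrier delay, the regional carrier delay, the inbound forecast bottleneck, the component forecast rerouting, the port fleet stockout.

the component carrier delay, the component forecast rerouting, the inbound forecast bottleneck, the last-mile shipment cancellation, the order backlog strike, the port fleet stockout, the regional carrier delay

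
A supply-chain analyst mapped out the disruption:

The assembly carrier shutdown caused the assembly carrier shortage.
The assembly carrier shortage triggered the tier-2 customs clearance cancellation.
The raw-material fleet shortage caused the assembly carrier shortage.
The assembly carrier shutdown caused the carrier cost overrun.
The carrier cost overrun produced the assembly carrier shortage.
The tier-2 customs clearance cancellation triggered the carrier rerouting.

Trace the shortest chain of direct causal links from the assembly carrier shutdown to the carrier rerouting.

the assembly carrier shutdown → the assembly carrier shortage → the tier-2 customs clearance cancellation → the carrier rerouting

the assembly carrier shutdown → the assembly carrier shortage
the assembly carrier shortage → the tier-2 customs clearance cancellation
the tier-2 customs clearance cancellation → the carrier rerouting
Length: 3 steps.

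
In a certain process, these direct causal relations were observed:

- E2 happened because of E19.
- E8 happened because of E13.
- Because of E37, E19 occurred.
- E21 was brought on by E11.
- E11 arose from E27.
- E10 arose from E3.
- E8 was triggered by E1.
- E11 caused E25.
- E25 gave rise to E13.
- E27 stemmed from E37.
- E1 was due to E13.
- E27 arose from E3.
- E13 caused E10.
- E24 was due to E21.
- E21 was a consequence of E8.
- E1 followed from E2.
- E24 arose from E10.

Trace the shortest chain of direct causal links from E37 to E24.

E37 → E27
E27 → E11
E11 → E21
E21 → E24
Length: 4 steps.

E37 → E27 → E11 → E21 → E24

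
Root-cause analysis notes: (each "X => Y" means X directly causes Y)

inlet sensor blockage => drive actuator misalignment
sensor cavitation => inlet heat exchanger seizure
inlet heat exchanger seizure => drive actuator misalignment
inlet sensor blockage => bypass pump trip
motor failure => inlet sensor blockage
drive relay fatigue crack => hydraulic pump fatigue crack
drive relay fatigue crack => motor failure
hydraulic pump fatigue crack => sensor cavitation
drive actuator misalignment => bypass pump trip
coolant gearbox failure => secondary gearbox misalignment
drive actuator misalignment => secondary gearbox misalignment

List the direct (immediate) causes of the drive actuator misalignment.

the inlet heat exchanger seizure, the inlet sensor blockage

Upstream contributors include the drive relay fatigue crack, the hydraulic pump fatigue crack, the motor failure, the sensor cavitation, but only the inlet heat exchanger seizure, the inlet sensor blockage feed directly into the drive actuator misalignment.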